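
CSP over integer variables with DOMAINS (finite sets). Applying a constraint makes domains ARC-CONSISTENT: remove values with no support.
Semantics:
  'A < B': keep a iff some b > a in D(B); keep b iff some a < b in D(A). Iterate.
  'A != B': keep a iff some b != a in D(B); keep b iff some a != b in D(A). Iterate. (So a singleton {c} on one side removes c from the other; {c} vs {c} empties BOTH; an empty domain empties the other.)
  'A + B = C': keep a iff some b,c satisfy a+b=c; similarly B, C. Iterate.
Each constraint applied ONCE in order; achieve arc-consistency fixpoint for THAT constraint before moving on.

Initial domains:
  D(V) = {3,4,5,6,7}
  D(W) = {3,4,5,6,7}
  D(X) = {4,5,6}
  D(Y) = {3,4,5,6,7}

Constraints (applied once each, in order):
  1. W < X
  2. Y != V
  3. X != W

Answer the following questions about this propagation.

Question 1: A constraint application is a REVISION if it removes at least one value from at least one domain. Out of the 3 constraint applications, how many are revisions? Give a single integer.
Answer: 1

Derivation:
Constraint 1 (W < X) on D(W)={3,4,5,6,7} D(X)={4,5,6}: W {3,4,5,6,7}->{3,4,5} => REVISION
Constraint 2 (Y != V) on D(Y)={3,4,5,6,7} D(V)={3,4,5,6,7}: no change => not a revision
Constraint 3 (X != W) on D(X)={4,5,6} D(W)={3,4,5}: no change => not a revision
Total revisions = 1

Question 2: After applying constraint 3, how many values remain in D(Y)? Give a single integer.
Answer: 5

Derivation:
Constraint 1 (W < X) on D(W)={3,4,5,6,7} D(X)={4,5,6}: W {3,4,5,6,7}->{3,4,5}
Constraint 2 (Y != V) on D(Y)={3,4,5,6,7} D(V)={3,4,5,6,7}: no change
Constraint 3 (X != W) on D(X)={4,5,6} D(W)={3,4,5}: no change
So after constraint 3: D(Y)={3,4,5,6,7}, size = 5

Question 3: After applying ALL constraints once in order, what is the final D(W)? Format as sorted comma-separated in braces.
Constraint 1 (W < X) on D(W)={3,4,5,6,7} D(X)={4,5,6}: W {3,4,5,6,7}->{3,4,5}
Constraint 2 (Y != V) on D(Y)={3,4,5,6,7} D(V)={3,4,5,6,7}: no change
Constraint 3 (X != W) on D(X)={4,5,6} D(W)={3,4,5}: no change
So after all 3 constraints: D(W) = {3,4,5}

Answer: {3,4,5}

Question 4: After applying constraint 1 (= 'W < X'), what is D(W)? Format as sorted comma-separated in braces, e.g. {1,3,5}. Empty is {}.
Constraint 1 (W < X) on D(W)={3,4,5,6,7} D(X)={4,5,6}: W {3,4,5,6,7}->{3,4,5}
So after constraint 1: D(W) = {3,4,5}

Answer: {3,4,5}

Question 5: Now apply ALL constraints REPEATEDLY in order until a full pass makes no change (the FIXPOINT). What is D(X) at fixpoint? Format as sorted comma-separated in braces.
Answer: {4,5,6}

Derivation:
pass 0 (initial): D(X)={4,5,6}
pass 1: W {3,4,5,6,7}->{3,4,5}
pass 2: no change
Fixpoint after 2 passes: D(X) = {4,5,6}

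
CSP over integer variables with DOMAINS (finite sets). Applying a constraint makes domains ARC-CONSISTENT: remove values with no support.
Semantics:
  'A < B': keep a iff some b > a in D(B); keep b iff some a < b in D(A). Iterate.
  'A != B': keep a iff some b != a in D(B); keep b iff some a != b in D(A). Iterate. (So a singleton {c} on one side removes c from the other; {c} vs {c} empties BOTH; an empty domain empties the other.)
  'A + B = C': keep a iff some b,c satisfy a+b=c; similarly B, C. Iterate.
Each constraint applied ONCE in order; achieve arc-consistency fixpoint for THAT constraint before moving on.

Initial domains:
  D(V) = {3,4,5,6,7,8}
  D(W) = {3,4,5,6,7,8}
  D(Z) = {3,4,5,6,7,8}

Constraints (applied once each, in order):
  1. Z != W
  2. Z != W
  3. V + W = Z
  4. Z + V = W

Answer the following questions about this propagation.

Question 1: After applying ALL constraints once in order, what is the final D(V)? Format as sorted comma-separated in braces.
Constraint 1 (Z != W) on D(Z)={3,4,5,6,7,8} D(W)={3,4,5,6,7,8}: no change
Constraint 2 (Z != W) on D(Z)={3,4,5,6,7,8} D(W)={3,4,5,6,7,8}: no change
Constraint 3 (V + W = Z) on D(V)={3,4,5,6,7,8} D(W)={3,4,5,6,7,8} D(Z)={3,4,5,6,7,8}: V {3,4,5,6,7,8}->{3,4,5}; W {3,4,5,6,7,8}->{3,4,5}; Z {3,4,5,6,7,8}->{6,7,8}
Constraint 4 (Z + V = W) on D(Z)={6,7,8} D(V)={3,4,5} D(W)={3,4,5}: Z {6,7,8}->{}; V {3,4,5}->{}; W {3,4,5}->{}
So after all 4 constraints: D(V) = {}

Answer: {}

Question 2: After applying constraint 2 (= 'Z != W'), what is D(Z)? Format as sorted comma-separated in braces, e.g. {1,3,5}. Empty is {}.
Constraint 1 (Z != W) on D(Z)={3,4,5,6,7,8} D(W)={3,4,5,6,7,8}: no change
Constraint 2 (Z != W) on D(Z)={3,4,5,6,7,8} D(W)={3,4,5,6,7,8}: no change
So after constraint 2: D(Z) = {3,4,5,6,7,8}

Answer: {3,4,5,6,7,8}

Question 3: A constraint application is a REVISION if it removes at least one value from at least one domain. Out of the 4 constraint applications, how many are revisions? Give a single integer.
Answer: 2

Derivation:
Constraint 1 (Z != W) on D(Z)={3,4,5,6,7,8} D(W)={3,4,5,6,7,8}: no change => not a revision
Constraint 2 (Z != W) on D(Z)={3,4,5,6,7,8} D(W)={3,4,5,6,7,8}: no change => not a revision
Constraint 3 (V + W = Z) on D(V)={3,4,5,6,7,8} D(W)={3,4,5,6,7,8} D(Z)={3,4,5,6,7,8}: V {3,4,5,6,7,8}->{3,4,5}; W {3,4,5,6,7,8}->{3,4,5}; Z {3,4,5,6,7,8}->{6,7,8} => REVISION
Constraint 4 (Z + V = W) on D(Z)={6,7,8} D(V)={3,4,5} D(W)={3,4,5}: Z {6,7,8}->{}; V {3,4,5}->{}; W {3,4,5}->{} => REVISION
Total revisions = 2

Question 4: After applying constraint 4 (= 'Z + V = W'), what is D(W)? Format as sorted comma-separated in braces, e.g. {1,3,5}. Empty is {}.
Answer: {}

Derivation:
Constraint 1 (Z != W) on D(Z)={3,4,5,6,7,8} D(W)={3,4,5,6,7,8}: no change
Constraint 2 (Z != W) on D(Z)={3,4,5,6,7,8} D(W)={3,4,5,6,7,8}: no change
Constraint 3 (V + W = Z) on D(V)={3,4,5,6,7,8} D(W)={3,4,5,6,7,8} D(Z)={3,4,5,6,7,8}: V {3,4,5,6,7,8}->{3,4,5}; W {3,4,5,6,7,8}->{3,4,5}; Z {3,4,5,6,7,8}->{6,7,8}
Constraint 4 (Z + V = W) on D(Z)={6,7,8} D(V)={3,4,5} D(W)={3,4,5}: Z {6,7,8}->{}; V {3,4,5}->{}; W {3,4,5}->{}
So after constraint 4: D(W) = {}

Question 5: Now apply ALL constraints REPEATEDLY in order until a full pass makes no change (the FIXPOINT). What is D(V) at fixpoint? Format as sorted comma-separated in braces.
pass 0 (initial): D(V)={3,4,5,6,7,8}
pass 1: V {3,4,5,6,7,8}->{}; W {3,4,5,6,7,8}->{}; Z {3,4,5,6,7,8}->{}
pass 2: no change
Fixpoint after 2 passes: D(V) = {}

Answer: {}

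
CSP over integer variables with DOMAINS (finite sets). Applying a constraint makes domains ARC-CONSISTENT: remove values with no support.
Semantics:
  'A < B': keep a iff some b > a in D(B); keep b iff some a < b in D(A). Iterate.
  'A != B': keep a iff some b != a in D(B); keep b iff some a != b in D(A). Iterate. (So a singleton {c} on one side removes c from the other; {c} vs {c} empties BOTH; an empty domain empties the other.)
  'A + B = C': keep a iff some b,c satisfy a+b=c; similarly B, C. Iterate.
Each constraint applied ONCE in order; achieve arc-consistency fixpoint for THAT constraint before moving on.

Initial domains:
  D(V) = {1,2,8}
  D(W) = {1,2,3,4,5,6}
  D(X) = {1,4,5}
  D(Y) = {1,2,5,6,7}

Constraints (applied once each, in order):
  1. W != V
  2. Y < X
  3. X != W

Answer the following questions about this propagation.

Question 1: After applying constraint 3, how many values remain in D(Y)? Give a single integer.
Answer: 2

Derivation:
Constraint 1 (W != V) on D(W)={1,2,3,4,5,6} D(V)={1,2,8}: no change
Constraint 2 (Y < X) on D(Y)={1,2,5,6,7} D(X)={1,4,5}: Y {1,2,5,6,7}->{1,2}; X {1,4,5}->{4,5}
Constraint 3 (X != W) on D(X)={4,5} D(W)={1,2,3,4,5,6}: no change
So after constraint 3: D(Y)={1,2}, size = 2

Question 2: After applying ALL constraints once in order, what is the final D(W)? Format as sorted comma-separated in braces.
Constraint 1 (W != V) on D(W)={1,2,3,4,5,6} D(V)={1,2,8}: no change
Constraint 2 (Y < X) on D(Y)={1,2,5,6,7} D(X)={1,4,5}: Y {1,2,5,6,7}->{1,2}; X {1,4,5}->{4,5}
Constraint 3 (X != W) on D(X)={4,5} D(W)={1,2,3,4,5,6}: no change
So after all 3 constraints: D(W) = {1,2,3,4,5,6}

Answer: {1,2,3,4,5,6}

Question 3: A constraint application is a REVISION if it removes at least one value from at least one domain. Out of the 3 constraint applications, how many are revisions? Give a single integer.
Answer: 1

Derivation:
Constraint 1 (W != V) on D(W)={1,2,3,4,5,6} D(V)={1,2,8}: no change => not a revision
Constraint 2 (Y < X) on D(Y)={1,2,5,6,7} D(X)={1,4,5}: Y {1,2,5,6,7}->{1,2}; X {1,4,5}->{4,5} => REVISION
Constraint 3 (X != W) on D(X)={4,5} D(W)={1,2,3,4,5,6}: no change => not a revision
Total revisions = 1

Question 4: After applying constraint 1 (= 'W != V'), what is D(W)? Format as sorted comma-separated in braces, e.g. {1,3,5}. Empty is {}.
Constraint 1 (W != V) on D(W)={1,2,3,4,5,6} D(V)={1,2,8}: no change
So after constraint 1: D(W) = {1,2,3,4,5,6}

Answer: {1,2,3,4,5,6}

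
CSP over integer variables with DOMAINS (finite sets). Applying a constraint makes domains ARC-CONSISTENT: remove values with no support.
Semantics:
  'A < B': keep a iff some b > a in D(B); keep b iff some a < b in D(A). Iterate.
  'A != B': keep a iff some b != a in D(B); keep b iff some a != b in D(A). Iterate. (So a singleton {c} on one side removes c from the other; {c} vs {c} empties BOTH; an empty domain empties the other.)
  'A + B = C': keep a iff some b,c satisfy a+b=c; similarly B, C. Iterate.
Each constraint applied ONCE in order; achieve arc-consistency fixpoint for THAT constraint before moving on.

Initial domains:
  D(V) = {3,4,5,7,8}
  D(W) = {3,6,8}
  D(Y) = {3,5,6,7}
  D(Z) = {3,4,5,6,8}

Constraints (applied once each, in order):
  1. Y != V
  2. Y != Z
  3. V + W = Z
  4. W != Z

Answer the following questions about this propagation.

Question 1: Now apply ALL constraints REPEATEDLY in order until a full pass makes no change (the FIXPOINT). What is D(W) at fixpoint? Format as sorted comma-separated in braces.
Answer: {3}

Derivation:
pass 0 (initial): D(W)={3,6,8}
pass 1: V {3,4,5,7,8}->{3,5}; W {3,6,8}->{3}; Z {3,4,5,6,8}->{6,8}
pass 2: no change
Fixpoint after 2 passes: D(W) = {3}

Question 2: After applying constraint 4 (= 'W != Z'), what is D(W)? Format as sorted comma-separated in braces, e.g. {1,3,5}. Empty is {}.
Answer: {3}

Derivation:
Constraint 1 (Y != V) on D(Y)={3,5,6,7} D(V)={3,4,5,7,8}: no change
Constraint 2 (Y != Z) on D(Y)={3,5,6,7} D(Z)={3,4,5,6,8}: no change
Constraint 3 (V + W = Z) on D(V)={3,4,5,7,8} D(W)={3,6,8} D(Z)={3,4,5,6,8}: V {3,4,5,7,8}->{3,5}; W {3,6,8}->{3}; Z {3,4,5,6,8}->{6,8}
Constraint 4 (W != Z) on D(W)={3} D(Z)={6,8}: no change
So after constraint 4: D(W) = {3}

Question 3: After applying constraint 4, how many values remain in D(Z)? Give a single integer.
Constraint 1 (Y != V) on D(Y)={3,5,6,7} D(V)={3,4,5,7,8}: no change
Constraint 2 (Y != Z) on D(Y)={3,5,6,7} D(Z)={3,4,5,6,8}: no change
Constraint 3 (V + W = Z) on D(V)={3,4,5,7,8} D(W)={3,6,8} D(Z)={3,4,5,6,8}: V {3,4,5,7,8}->{3,5}; W {3,6,8}->{3}; Z {3,4,5,6,8}->{6,8}
Constraint 4 (W != Z) on D(W)={3} D(Z)={6,8}: no change
So after constraint 4: D(Z)={6,8}, size = 2

Answer: 2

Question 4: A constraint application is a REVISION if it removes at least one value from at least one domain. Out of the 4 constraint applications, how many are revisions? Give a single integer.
Answer: 1

Derivation:
Constraint 1 (Y != V) on D(Y)={3,5,6,7} D(V)={3,4,5,7,8}: no change => not a revision
Constraint 2 (Y != Z) on D(Y)={3,5,6,7} D(Z)={3,4,5,6,8}: no change => not a revision
Constraint 3 (V + W = Z) on D(V)={3,4,5,7,8} D(W)={3,6,8} D(Z)={3,4,5,6,8}: V {3,4,5,7,8}->{3,5}; W {3,6,8}->{3}; Z {3,4,5,6,8}->{6,8} => REVISION
Constraint 4 (W != Z) on D(W)={3} D(Z)={6,8}: no change => not a revision
Total revisions = 1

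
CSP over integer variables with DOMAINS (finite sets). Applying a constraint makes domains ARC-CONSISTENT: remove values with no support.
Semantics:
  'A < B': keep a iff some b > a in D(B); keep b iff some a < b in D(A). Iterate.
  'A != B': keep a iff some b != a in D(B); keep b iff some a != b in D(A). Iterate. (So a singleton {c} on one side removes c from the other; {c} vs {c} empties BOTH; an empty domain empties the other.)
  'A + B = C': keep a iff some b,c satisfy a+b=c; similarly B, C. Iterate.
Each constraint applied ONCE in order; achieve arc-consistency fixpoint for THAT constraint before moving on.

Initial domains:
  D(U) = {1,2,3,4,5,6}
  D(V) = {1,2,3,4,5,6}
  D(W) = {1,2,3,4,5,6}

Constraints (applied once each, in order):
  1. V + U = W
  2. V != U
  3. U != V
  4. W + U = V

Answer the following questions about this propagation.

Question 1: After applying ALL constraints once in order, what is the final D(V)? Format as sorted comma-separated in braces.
Constraint 1 (V + U = W) on D(V)={1,2,3,4,5,6} D(U)={1,2,3,4,5,6} D(W)={1,2,3,4,5,6}: V {1,2,3,4,5,6}->{1,2,3,4,5}; U {1,2,3,4,5,6}->{1,2,3,4,5}; W {1,2,3,4,5,6}->{2,3,4,5,6}
Constraint 2 (V != U) on D(V)={1,2,3,4,5} D(U)={1,2,3,4,5}: no change
Constraint 3 (U != V) on D(U)={1,2,3,4,5} D(V)={1,2,3,4,5}: no change
Constraint 4 (W + U = V) on D(W)={2,3,4,5,6} D(U)={1,2,3,4,5} D(V)={1,2,3,4,5}: W {2,3,4,5,6}->{2,3,4}; U {1,2,3,4,5}->{1,2,3}; V {1,2,3,4,5}->{3,4,5}
So after all 4 constraints: D(V) = {3,4,5}

Answer: {3,4,5}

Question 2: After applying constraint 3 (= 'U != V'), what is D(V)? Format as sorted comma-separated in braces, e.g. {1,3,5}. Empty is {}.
Constraint 1 (V + U = W) on D(V)={1,2,3,4,5,6} D(U)={1,2,3,4,5,6} D(W)={1,2,3,4,5,6}: V {1,2,3,4,5,6}->{1,2,3,4,5}; U {1,2,3,4,5,6}->{1,2,3,4,5}; W {1,2,3,4,5,6}->{2,3,4,5,6}
Constraint 2 (V != U) on D(V)={1,2,3,4,5} D(U)={1,2,3,4,5}: no change
Constraint 3 (U != V) on D(U)={1,2,3,4,5} D(V)={1,2,3,4,5}: no change
So after constraint 3: D(V) = {1,2,3,4,5}

Answer: {1,2,3,4,5}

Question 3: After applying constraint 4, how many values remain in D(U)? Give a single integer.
Constraint 1 (V + U = W) on D(V)={1,2,3,4,5,6} D(U)={1,2,3,4,5,6} D(W)={1,2,3,4,5,6}: V {1,2,3,4,5,6}->{1,2,3,4,5}; U {1,2,3,4,5,6}->{1,2,3,4,5}; W {1,2,3,4,5,6}->{2,3,4,5,6}
Constraint 2 (V != U) on D(V)={1,2,3,4,5} D(U)={1,2,3,4,5}: no change
Constraint 3 (U != V) on D(U)={1,2,3,4,5} D(V)={1,2,3,4,5}: no change
Constraint 4 (W + U = V) on D(W)={2,3,4,5,6} D(U)={1,2,3,4,5} D(V)={1,2,3,4,5}: W {2,3,4,5,6}->{2,3,4}; U {1,2,3,4,5}->{1,2,3}; V {1,2,3,4,5}->{3,4,5}
So after constraint 4: D(U)={1,2,3}, size = 3

Answer: 3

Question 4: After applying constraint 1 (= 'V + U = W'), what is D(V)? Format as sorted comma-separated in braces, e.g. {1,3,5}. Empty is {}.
Constraint 1 (V + U = W) on D(V)={1,2,3,4,5,6} D(U)={1,2,3,4,5,6} D(W)={1,2,3,4,5,6}: V {1,2,3,4,5,6}->{1,2,3,4,5}; U {1,2,3,4,5,6}->{1,2,3,4,5}; W {1,2,3,4,5,6}->{2,3,4,5,6}
So after constraint 1: D(V) = {1,2,3,4,5}

Answer: {1,2,3,4,5}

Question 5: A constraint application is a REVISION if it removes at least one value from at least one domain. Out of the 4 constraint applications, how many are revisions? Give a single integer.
Answer: 2

Derivation:
Constraint 1 (V + U = W) on D(V)={1,2,3,4,5,6} D(U)={1,2,3,4,5,6} D(W)={1,2,3,4,5,6}: V {1,2,3,4,5,6}->{1,2,3,4,5}; U {1,2,3,4,5,6}->{1,2,3,4,5}; W {1,2,3,4,5,6}->{2,3,4,5,6} => REVISION
Constraint 2 (V != U) on D(V)={1,2,3,4,5} D(U)={1,2,3,4,5}: no change => not a revision
Constraint 3 (U != V) on D(U)={1,2,3,4,5} D(V)={1,2,3,4,5}: no change => not a revision
Constraint 4 (W + U = V) on D(W)={2,3,4,5,6} D(U)={1,2,3,4,5} D(V)={1,2,3,4,5}: W {2,3,4,5,6}->{2,3,4}; U {1,2,3,4,5}->{1,2,3}; V {1,2,3,4,5}->{3,4,5} => REVISION
Total revisions = 2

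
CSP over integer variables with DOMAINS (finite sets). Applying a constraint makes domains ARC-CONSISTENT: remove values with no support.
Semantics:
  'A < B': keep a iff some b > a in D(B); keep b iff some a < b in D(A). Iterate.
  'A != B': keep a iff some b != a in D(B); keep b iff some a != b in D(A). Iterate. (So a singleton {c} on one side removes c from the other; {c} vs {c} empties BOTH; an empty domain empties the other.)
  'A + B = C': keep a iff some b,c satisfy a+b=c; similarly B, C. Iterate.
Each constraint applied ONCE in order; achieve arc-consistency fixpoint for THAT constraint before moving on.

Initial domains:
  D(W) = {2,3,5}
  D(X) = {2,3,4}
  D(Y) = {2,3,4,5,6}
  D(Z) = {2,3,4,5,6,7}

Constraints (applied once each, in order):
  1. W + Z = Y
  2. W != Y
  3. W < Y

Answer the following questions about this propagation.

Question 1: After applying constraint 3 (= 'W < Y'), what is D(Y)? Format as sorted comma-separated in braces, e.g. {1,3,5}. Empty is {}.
Answer: {4,5,6}

Derivation:
Constraint 1 (W + Z = Y) on D(W)={2,3,5} D(Z)={2,3,4,5,6,7} D(Y)={2,3,4,5,6}: W {2,3,5}->{2,3}; Z {2,3,4,5,6,7}->{2,3,4}; Y {2,3,4,5,6}->{4,5,6}
Constraint 2 (W != Y) on D(W)={2,3} D(Y)={4,5,6}: no change
Constraint 3 (W < Y) on D(W)={2,3} D(Y)={4,5,6}: no change
So after constraint 3: D(Y) = {4,5,6}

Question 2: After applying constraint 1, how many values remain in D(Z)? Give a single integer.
Constraint 1 (W + Z = Y) on D(W)={2,3,5} D(Z)={2,3,4,5,6,7} D(Y)={2,3,4,5,6}: W {2,3,5}->{2,3}; Z {2,3,4,5,6,7}->{2,3,4}; Y {2,3,4,5,6}->{4,5,6}
So after constraint 1: D(Z)={2,3,4}, size = 3

Answer: 3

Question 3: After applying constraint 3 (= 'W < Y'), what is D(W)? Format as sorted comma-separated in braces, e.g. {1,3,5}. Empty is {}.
Answer: {2,3}

Derivation:
Constraint 1 (W + Z = Y) on D(W)={2,3,5} D(Z)={2,3,4,5,6,7} D(Y)={2,3,4,5,6}: W {2,3,5}->{2,3}; Z {2,3,4,5,6,7}->{2,3,4}; Y {2,3,4,5,6}->{4,5,6}
Constraint 2 (W != Y) on D(W)={2,3} D(Y)={4,5,6}: no change
Constraint 3 (W < Y) on D(W)={2,3} D(Y)={4,5,6}: no change
So after constraint 3: D(W) = {2,3}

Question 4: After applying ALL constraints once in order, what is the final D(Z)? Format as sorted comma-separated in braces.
Answer: {2,3,4}

Derivation:
Constraint 1 (W + Z = Y) on D(W)={2,3,5} D(Z)={2,3,4,5,6,7} D(Y)={2,3,4,5,6}: W {2,3,5}->{2,3}; Z {2,3,4,5,6,7}->{2,3,4}; Y {2,3,4,5,6}->{4,5,6}
Constraint 2 (W != Y) on D(W)={2,3} D(Y)={4,5,6}: no change
Constraint 3 (W < Y) on D(W)={2,3} D(Y)={4,5,6}: no change
So after all 3 constraints: D(Z) = {2,3,4}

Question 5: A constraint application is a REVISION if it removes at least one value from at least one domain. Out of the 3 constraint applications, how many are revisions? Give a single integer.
Answer: 1

Derivation:
Constraint 1 (W + Z = Y) on D(W)={2,3,5} D(Z)={2,3,4,5,6,7} D(Y)={2,3,4,5,6}: W {2,3,5}->{2,3}; Z {2,3,4,5,6,7}->{2,3,4}; Y {2,3,4,5,6}->{4,5,6} => REVISION
Constraint 2 (W != Y) on D(W)={2,3} D(Y)={4,5,6}: no change => not a revision
Constraint 3 (W < Y) on D(W)={2,3} D(Y)={4,5,6}: no change => not a revision
Total revisions = 1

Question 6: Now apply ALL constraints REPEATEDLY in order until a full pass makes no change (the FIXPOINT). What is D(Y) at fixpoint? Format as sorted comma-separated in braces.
Answer: {4,5,6}

Derivation:
pass 0 (initial): D(Y)={2,3,4,5,6}
pass 1: W {2,3,5}->{2,3}; Y {2,3,4,5,6}->{4,5,6}; Z {2,3,4,5,6,7}->{2,3,4}
pass 2: no change
Fixpoint after 2 passes: D(Y) = {4,5,6}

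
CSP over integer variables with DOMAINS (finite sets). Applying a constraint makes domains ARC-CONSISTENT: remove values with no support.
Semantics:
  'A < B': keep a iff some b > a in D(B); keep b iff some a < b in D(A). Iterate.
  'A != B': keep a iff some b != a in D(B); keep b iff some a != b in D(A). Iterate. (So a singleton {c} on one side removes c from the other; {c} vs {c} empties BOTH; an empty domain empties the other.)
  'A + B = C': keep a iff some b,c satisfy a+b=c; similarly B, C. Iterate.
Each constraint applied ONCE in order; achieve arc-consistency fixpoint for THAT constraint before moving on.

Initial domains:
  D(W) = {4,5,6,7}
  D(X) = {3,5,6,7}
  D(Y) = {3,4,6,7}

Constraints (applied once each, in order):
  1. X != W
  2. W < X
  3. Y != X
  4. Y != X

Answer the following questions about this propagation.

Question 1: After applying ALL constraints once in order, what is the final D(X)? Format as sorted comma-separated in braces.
Constraint 1 (X != W) on D(X)={3,5,6,7} D(W)={4,5,6,7}: no change
Constraint 2 (W < X) on D(W)={4,5,6,7} D(X)={3,5,6,7}: W {4,5,6,7}->{4,5,6}; X {3,5,6,7}->{5,6,7}
Constraint 3 (Y != X) on D(Y)={3,4,6,7} D(X)={5,6,7}: no change
Constraint 4 (Y != X) on D(Y)={3,4,6,7} D(X)={5,6,7}: no change
So after all 4 constraints: D(X) = {5,6,7}

Answer: {5,6,7}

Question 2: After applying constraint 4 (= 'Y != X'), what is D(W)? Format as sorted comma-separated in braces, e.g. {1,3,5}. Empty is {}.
Answer: {4,5,6}

Derivation:
Constraint 1 (X != W) on D(X)={3,5,6,7} D(W)={4,5,6,7}: no change
Constraint 2 (W < X) on D(W)={4,5,6,7} D(X)={3,5,6,7}: W {4,5,6,7}->{4,5,6}; X {3,5,6,7}->{5,6,7}
Constraint 3 (Y != X) on D(Y)={3,4,6,7} D(X)={5,6,7}: no change
Constraint 4 (Y != X) on D(Y)={3,4,6,7} D(X)={5,6,7}: no change
So after constraint 4: D(W) = {4,5,6}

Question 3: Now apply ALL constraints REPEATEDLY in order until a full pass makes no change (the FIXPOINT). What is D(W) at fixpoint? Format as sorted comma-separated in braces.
Answer: {4,5,6}

Derivation:
pass 0 (initial): D(W)={4,5,6,7}
pass 1: W {4,5,6,7}->{4,5,6}; X {3,5,6,7}->{5,6,7}
pass 2: no change
Fixpoint after 2 passes: D(W) = {4,5,6}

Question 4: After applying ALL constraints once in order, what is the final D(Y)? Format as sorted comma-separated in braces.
Constraint 1 (X != W) on D(X)={3,5,6,7} D(W)={4,5,6,7}: no change
Constraint 2 (W < X) on D(W)={4,5,6,7} D(X)={3,5,6,7}: W {4,5,6,7}->{4,5,6}; X {3,5,6,7}->{5,6,7}
Constraint 3 (Y != X) on D(Y)={3,4,6,7} D(X)={5,6,7}: no change
Constraint 4 (Y != X) on D(Y)={3,4,6,7} D(X)={5,6,7}: no change
So after all 4 constraints: D(Y) = {3,4,6,7}

Answer: {3,4,6,7}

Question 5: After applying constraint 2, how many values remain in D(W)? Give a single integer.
Answer: 3

Derivation:
Constraint 1 (X != W) on D(X)={3,5,6,7} D(W)={4,5,6,7}: no change
Constraint 2 (W < X) on D(W)={4,5,6,7} D(X)={3,5,6,7}: W {4,5,6,7}->{4,5,6}; X {3,5,6,7}->{5,6,7}
So after constraint 2: D(W)={4,5,6}, size = 3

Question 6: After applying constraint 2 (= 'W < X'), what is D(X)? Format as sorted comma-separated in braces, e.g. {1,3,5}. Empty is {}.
Answer: {5,6,7}

Derivation:
Constraint 1 (X != W) on D(X)={3,5,6,7} D(W)={4,5,6,7}: no change
Constraint 2 (W < X) on D(W)={4,5,6,7} D(X)={3,5,6,7}: W {4,5,6,7}->{4,5,6}; X {3,5,6,7}->{5,6,7}
So after constraint 2: D(X) = {5,6,7}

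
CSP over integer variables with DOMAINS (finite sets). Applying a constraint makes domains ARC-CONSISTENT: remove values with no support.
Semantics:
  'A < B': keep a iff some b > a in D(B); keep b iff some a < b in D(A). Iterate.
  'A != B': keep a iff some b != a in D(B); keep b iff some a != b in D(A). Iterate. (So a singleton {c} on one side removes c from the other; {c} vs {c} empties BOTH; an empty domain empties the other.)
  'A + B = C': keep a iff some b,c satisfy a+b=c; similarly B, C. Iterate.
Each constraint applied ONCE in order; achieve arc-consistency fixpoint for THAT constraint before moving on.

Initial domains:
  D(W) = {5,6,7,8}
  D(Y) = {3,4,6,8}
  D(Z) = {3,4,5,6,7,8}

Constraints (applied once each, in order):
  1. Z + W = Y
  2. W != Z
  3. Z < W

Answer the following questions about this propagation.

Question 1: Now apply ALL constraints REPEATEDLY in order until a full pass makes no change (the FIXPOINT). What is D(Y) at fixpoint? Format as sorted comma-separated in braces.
Answer: {8}

Derivation:
pass 0 (initial): D(Y)={3,4,6,8}
pass 1: W {5,6,7,8}->{5}; Y {3,4,6,8}->{8}; Z {3,4,5,6,7,8}->{3}
pass 2: no change
Fixpoint after 2 passes: D(Y) = {8}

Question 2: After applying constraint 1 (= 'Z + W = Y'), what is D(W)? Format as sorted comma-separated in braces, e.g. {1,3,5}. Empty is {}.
Answer: {5}

Derivation:
Constraint 1 (Z + W = Y) on D(Z)={3,4,5,6,7,8} D(W)={5,6,7,8} D(Y)={3,4,6,8}: Z {3,4,5,6,7,8}->{3}; W {5,6,7,8}->{5}; Y {3,4,6,8}->{8}
So after constraint 1: D(W) = {5}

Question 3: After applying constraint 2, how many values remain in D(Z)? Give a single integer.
Answer: 1

Derivation:
Constraint 1 (Z + W = Y) on D(Z)={3,4,5,6,7,8} D(W)={5,6,7,8} D(Y)={3,4,6,8}: Z {3,4,5,6,7,8}->{3}; W {5,6,7,8}->{5}; Y {3,4,6,8}->{8}
Constraint 2 (W != Z) on D(W)={5} D(Z)={3}: no change
So after constraint 2: D(Z)={3}, size = 1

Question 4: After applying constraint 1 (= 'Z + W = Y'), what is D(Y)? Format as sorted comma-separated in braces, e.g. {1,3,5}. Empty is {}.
Constraint 1 (Z + W = Y) on D(Z)={3,4,5,6,7,8} D(W)={5,6,7,8} D(Y)={3,4,6,8}: Z {3,4,5,6,7,8}->{3}; W {5,6,7,8}->{5}; Y {3,4,6,8}->{8}
So after constraint 1: D(Y) = {8}

Answer: {8}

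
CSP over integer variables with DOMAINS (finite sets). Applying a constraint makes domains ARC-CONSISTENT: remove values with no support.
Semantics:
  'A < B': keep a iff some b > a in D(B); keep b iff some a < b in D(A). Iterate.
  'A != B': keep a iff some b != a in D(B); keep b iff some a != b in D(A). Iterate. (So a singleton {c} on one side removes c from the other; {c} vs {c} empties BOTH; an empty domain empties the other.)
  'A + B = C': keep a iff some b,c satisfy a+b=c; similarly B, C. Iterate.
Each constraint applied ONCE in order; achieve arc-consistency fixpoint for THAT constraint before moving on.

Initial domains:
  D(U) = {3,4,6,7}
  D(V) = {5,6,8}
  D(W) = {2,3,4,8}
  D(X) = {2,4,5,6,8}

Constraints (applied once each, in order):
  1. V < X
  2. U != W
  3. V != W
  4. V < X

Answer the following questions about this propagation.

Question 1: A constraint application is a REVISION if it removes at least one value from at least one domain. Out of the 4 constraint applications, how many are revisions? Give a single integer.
Answer: 1

Derivation:
Constraint 1 (V < X) on D(V)={5,6,8} D(X)={2,4,5,6,8}: V {5,6,8}->{5,6}; X {2,4,5,6,8}->{6,8} => REVISION
Constraint 2 (U != W) on D(U)={3,4,6,7} D(W)={2,3,4,8}: no change => not a revision
Constraint 3 (V != W) on D(V)={5,6} D(W)={2,3,4,8}: no change => not a revision
Constraint 4 (V < X) on D(V)={5,6} D(X)={6,8}: no change => not a revision
Total revisions = 1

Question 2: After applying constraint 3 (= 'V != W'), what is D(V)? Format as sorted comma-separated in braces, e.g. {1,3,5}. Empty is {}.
Constraint 1 (V < X) on D(V)={5,6,8} D(X)={2,4,5,6,8}: V {5,6,8}->{5,6}; X {2,4,5,6,8}->{6,8}
Constraint 2 (U != W) on D(U)={3,4,6,7} D(W)={2,3,4,8}: no change
Constraint 3 (V != W) on D(V)={5,6} D(W)={2,3,4,8}: no change
So after constraint 3: D(V) = {5,6}

Answer: {5,6}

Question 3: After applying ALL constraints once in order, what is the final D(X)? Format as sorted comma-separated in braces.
Answer: {6,8}

Derivation:
Constraint 1 (V < X) on D(V)={5,6,8} D(X)={2,4,5,6,8}: V {5,6,8}->{5,6}; X {2,4,5,6,8}->{6,8}
Constraint 2 (U != W) on D(U)={3,4,6,7} D(W)={2,3,4,8}: no change
Constraint 3 (V != W) on D(V)={5,6} D(W)={2,3,4,8}: no change
Constraint 4 (V < X) on D(V)={5,6} D(X)={6,8}: no change
So after all 4 constraints: D(X) = {6,8}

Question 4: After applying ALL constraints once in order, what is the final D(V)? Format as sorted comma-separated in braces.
Answer: {5,6}

Derivation:
Constraint 1 (V < X) on D(V)={5,6,8} D(X)={2,4,5,6,8}: V {5,6,8}->{5,6}; X {2,4,5,6,8}->{6,8}
Constraint 2 (U != W) on D(U)={3,4,6,7} D(W)={2,3,4,8}: no change
Constraint 3 (V != W) on D(V)={5,6} D(W)={2,3,4,8}: no change
Constraint 4 (V < X) on D(V)={5,6} D(X)={6,8}: no change
So after all 4 constraints: D(V) = {5,6}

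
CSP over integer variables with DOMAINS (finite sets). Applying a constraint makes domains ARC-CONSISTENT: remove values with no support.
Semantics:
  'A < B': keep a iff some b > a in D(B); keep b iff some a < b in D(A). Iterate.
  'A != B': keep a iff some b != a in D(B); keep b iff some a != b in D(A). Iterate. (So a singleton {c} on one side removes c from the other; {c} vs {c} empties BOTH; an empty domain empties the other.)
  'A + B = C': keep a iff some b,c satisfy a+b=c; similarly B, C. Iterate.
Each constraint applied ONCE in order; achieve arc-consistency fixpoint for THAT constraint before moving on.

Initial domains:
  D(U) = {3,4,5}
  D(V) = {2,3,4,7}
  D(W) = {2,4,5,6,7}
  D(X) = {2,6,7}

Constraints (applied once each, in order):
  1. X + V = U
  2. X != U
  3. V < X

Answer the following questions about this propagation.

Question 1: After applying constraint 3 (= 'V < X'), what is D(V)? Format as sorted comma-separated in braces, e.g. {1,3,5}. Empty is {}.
Answer: {}

Derivation:
Constraint 1 (X + V = U) on D(X)={2,6,7} D(V)={2,3,4,7} D(U)={3,4,5}: X {2,6,7}->{2}; V {2,3,4,7}->{2,3}; U {3,4,5}->{4,5}
Constraint 2 (X != U) on D(X)={2} D(U)={4,5}: no change
Constraint 3 (V < X) on D(V)={2,3} D(X)={2}: V {2,3}->{}; X {2}->{}
So after constraint 3: D(V) = {}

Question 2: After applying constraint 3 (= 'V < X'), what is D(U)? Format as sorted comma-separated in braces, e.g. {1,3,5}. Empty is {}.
Constraint 1 (X + V = U) on D(X)={2,6,7} D(V)={2,3,4,7} D(U)={3,4,5}: X {2,6,7}->{2}; V {2,3,4,7}->{2,3}; U {3,4,5}->{4,5}
Constraint 2 (X != U) on D(X)={2} D(U)={4,5}: no change
Constraint 3 (V < X) on D(V)={2,3} D(X)={2}: V {2,3}->{}; X {2}->{}
So after constraint 3: D(U) = {4,5}

Answer: {4,5}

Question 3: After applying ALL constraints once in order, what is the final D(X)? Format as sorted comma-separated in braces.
Answer: {}

Derivation:
Constraint 1 (X + V = U) on D(X)={2,6,7} D(V)={2,3,4,7} D(U)={3,4,5}: X {2,6,7}->{2}; V {2,3,4,7}->{2,3}; U {3,4,5}->{4,5}
Constraint 2 (X != U) on D(X)={2} D(U)={4,5}: no change
Constraint 3 (V < X) on D(V)={2,3} D(X)={2}: V {2,3}->{}; X {2}->{}
So after all 3 constraints: D(X) = {}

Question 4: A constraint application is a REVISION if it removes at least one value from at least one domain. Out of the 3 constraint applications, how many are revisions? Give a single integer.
Answer: 2

Derivation:
Constraint 1 (X + V = U) on D(X)={2,6,7} D(V)={2,3,4,7} D(U)={3,4,5}: X {2,6,7}->{2}; V {2,3,4,7}->{2,3}; U {3,4,5}->{4,5} => REVISION
Constraint 2 (X != U) on D(X)={2} D(U)={4,5}: no change => not a revision
Constraint 3 (V < X) on D(V)={2,3} D(X)={2}: V {2,3}->{}; X {2}->{} => REVISION
Total revisions = 2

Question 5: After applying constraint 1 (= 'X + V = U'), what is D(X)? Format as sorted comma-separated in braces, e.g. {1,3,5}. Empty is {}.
Constraint 1 (X + V = U) on D(X)={2,6,7} D(V)={2,3,4,7} D(U)={3,4,5}: X {2,6,7}->{2}; V {2,3,4,7}->{2,3}; U {3,4,5}->{4,5}
So after constraint 1: D(X) = {2}

Answer: {2}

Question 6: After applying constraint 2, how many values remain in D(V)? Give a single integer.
Answer: 2

Derivation:
Constraint 1 (X + V = U) on D(X)={2,6,7} D(V)={2,3,4,7} D(U)={3,4,5}: X {2,6,7}->{2}; V {2,3,4,7}->{2,3}; U {3,4,5}->{4,5}
Constraint 2 (X != U) on D(X)={2} D(U)={4,5}: no change
So after constraint 2: D(V)={2,3}, size = 2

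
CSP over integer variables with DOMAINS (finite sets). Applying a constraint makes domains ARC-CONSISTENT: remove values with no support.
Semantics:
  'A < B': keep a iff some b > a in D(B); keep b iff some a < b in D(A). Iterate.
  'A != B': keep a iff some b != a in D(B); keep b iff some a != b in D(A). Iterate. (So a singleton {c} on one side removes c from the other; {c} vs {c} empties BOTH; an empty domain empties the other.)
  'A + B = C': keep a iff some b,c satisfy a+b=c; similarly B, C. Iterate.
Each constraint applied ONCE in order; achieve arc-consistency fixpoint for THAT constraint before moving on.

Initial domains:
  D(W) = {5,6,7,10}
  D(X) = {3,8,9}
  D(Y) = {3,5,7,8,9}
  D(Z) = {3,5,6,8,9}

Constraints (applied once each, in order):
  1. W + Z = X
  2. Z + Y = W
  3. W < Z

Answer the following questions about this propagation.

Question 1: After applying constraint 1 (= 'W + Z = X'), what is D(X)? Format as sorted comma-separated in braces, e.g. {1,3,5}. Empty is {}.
Answer: {8,9}

Derivation:
Constraint 1 (W + Z = X) on D(W)={5,6,7,10} D(Z)={3,5,6,8,9} D(X)={3,8,9}: W {5,6,7,10}->{5,6}; Z {3,5,6,8,9}->{3}; X {3,8,9}->{8,9}
So after constraint 1: D(X) = {8,9}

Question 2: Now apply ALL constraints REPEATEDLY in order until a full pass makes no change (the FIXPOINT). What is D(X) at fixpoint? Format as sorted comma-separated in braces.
pass 0 (initial): D(X)={3,8,9}
pass 1: W {5,6,7,10}->{}; X {3,8,9}->{8,9}; Y {3,5,7,8,9}->{3}; Z {3,5,6,8,9}->{}
pass 2: X {8,9}->{}; Y {3}->{}
pass 3: no change
Fixpoint after 3 passes: D(X) = {}

Answer: {}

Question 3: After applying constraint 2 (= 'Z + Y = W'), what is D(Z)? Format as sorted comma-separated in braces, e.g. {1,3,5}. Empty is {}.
Constraint 1 (W + Z = X) on D(W)={5,6,7,10} D(Z)={3,5,6,8,9} D(X)={3,8,9}: W {5,6,7,10}->{5,6}; Z {3,5,6,8,9}->{3}; X {3,8,9}->{8,9}
Constraint 2 (Z + Y = W) on D(Z)={3} D(Y)={3,5,7,8,9} D(W)={5,6}: Y {3,5,7,8,9}->{3}; W {5,6}->{6}
So after constraint 2: D(Z) = {3}

Answer: {3}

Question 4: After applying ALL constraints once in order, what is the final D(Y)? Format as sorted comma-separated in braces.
Constraint 1 (W + Z = X) on D(W)={5,6,7,10} D(Z)={3,5,6,8,9} D(X)={3,8,9}: W {5,6,7,10}->{5,6}; Z {3,5,6,8,9}->{3}; X {3,8,9}->{8,9}
Constraint 2 (Z + Y = W) on D(Z)={3} D(Y)={3,5,7,8,9} D(W)={5,6}: Y {3,5,7,8,9}->{3}; W {5,6}->{6}
Constraint 3 (W < Z) on D(W)={6} D(Z)={3}: W {6}->{}; Z {3}->{}
So after all 3 constraints: D(Y) = {3}

Answer: {3}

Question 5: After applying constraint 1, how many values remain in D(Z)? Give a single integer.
Constraint 1 (W + Z = X) on D(W)={5,6,7,10} D(Z)={3,5,6,8,9} D(X)={3,8,9}: W {5,6,7,10}->{5,6}; Z {3,5,6,8,9}->{3}; X {3,8,9}->{8,9}
So after constraint 1: D(Z)={3}, size = 1

Answer: 1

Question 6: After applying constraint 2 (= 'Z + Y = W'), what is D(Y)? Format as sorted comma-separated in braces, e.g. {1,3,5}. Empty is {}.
Answer: {3}

Derivation:
Constraint 1 (W + Z = X) on D(W)={5,6,7,10} D(Z)={3,5,6,8,9} D(X)={3,8,9}: W {5,6,7,10}->{5,6}; Z {3,5,6,8,9}->{3}; X {3,8,9}->{8,9}
Constraint 2 (Z + Y = W) on D(Z)={3} D(Y)={3,5,7,8,9} D(W)={5,6}: Y {3,5,7,8,9}->{3}; W {5,6}->{6}
So after constraint 2: D(Y) = {3}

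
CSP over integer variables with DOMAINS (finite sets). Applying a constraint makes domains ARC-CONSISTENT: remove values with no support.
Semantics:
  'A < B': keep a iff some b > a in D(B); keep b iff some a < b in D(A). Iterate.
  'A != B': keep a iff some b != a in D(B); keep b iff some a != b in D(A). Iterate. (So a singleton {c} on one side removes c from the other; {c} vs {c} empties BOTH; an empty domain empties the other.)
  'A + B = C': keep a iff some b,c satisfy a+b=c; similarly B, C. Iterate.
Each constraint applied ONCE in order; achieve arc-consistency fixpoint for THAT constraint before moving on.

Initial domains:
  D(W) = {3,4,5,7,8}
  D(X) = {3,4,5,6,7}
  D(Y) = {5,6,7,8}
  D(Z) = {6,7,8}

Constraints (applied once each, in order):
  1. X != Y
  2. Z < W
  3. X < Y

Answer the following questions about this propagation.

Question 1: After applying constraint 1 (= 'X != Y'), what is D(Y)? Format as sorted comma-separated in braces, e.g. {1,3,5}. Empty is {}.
Answer: {5,6,7,8}

Derivation:
Constraint 1 (X != Y) on D(X)={3,4,5,6,7} D(Y)={5,6,7,8}: no change
So after constraint 1: D(Y) = {5,6,7,8}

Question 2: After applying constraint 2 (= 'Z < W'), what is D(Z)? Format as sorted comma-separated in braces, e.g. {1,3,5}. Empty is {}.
Constraint 1 (X != Y) on D(X)={3,4,5,6,7} D(Y)={5,6,7,8}: no change
Constraint 2 (Z < W) on D(Z)={6,7,8} D(W)={3,4,5,7,8}: Z {6,7,8}->{6,7}; W {3,4,5,7,8}->{7,8}
So after constraint 2: D(Z) = {6,7}

Answer: {6,7}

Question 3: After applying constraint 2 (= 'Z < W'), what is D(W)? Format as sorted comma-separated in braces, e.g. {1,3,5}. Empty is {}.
Constraint 1 (X != Y) on D(X)={3,4,5,6,7} D(Y)={5,6,7,8}: no change
Constraint 2 (Z < W) on D(Z)={6,7,8} D(W)={3,4,5,7,8}: Z {6,7,8}->{6,7}; W {3,4,5,7,8}->{7,8}
So after constraint 2: D(W) = {7,8}

Answer: {7,8}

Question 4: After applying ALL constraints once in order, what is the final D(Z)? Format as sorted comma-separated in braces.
Answer: {6,7}

Derivation:
Constraint 1 (X != Y) on D(X)={3,4,5,6,7} D(Y)={5,6,7,8}: no change
Constraint 2 (Z < W) on D(Z)={6,7,8} D(W)={3,4,5,7,8}: Z {6,7,8}->{6,7}; W {3,4,5,7,8}->{7,8}
Constraint 3 (X < Y) on D(X)={3,4,5,6,7} D(Y)={5,6,7,8}: no change
So after all 3 constraints: D(Z) = {6,7}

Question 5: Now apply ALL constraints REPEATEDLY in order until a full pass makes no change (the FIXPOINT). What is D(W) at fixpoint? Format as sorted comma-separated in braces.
Answer: {7,8}

Derivation:
pass 0 (initial): D(W)={3,4,5,7,8}
pass 1: W {3,4,5,7,8}->{7,8}; Z {6,7,8}->{6,7}
pass 2: no change
Fixpoint after 2 passes: D(W) = {7,8}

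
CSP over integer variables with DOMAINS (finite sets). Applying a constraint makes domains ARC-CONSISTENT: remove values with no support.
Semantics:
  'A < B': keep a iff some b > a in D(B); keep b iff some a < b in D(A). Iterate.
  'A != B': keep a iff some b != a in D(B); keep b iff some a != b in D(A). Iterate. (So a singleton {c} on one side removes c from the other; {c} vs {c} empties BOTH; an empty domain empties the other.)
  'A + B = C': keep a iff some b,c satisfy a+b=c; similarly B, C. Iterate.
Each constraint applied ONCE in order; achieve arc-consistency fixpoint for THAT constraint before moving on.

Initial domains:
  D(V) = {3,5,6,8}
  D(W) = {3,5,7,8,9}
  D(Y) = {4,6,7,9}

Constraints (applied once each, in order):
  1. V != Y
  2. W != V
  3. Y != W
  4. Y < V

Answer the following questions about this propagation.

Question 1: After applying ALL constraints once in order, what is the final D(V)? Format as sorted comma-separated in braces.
Constraint 1 (V != Y) on D(V)={3,5,6,8} D(Y)={4,6,7,9}: no change
Constraint 2 (W != V) on D(W)={3,5,7,8,9} D(V)={3,5,6,8}: no change
Constraint 3 (Y != W) on D(Y)={4,6,7,9} D(W)={3,5,7,8,9}: no change
Constraint 4 (Y < V) on D(Y)={4,6,7,9} D(V)={3,5,6,8}: Y {4,6,7,9}->{4,6,7}; V {3,5,6,8}->{5,6,8}
So after all 4 constraints: D(V) = {5,6,8}

Answer: {5,6,8}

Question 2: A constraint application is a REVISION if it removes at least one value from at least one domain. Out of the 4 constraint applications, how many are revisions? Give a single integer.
Answer: 1

Derivation:
Constraint 1 (V != Y) on D(V)={3,5,6,8} D(Y)={4,6,7,9}: no change => not a revision
Constraint 2 (W != V) on D(W)={3,5,7,8,9} D(V)={3,5,6,8}: no change => not a revision
Constraint 3 (Y != W) on D(Y)={4,6,7,9} D(W)={3,5,7,8,9}: no change => not a revision
Constraint 4 (Y < V) on D(Y)={4,6,7,9} D(V)={3,5,6,8}: Y {4,6,7,9}->{4,6,7}; V {3,5,6,8}->{5,6,8} => REVISION
Total revisions = 1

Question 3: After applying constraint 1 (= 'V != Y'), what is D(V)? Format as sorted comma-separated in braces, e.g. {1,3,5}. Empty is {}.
Answer: {3,5,6,8}

Derivation:
Constraint 1 (V != Y) on D(V)={3,5,6,8} D(Y)={4,6,7,9}: no change
So after constraint 1: D(V) = {3,5,6,8}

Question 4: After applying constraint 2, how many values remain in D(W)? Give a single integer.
Answer: 5

Derivation:
Constraint 1 (V != Y) on D(V)={3,5,6,8} D(Y)={4,6,7,9}: no change
Constraint 2 (W != V) on D(W)={3,5,7,8,9} D(V)={3,5,6,8}: no change
So after constraint 2: D(W)={3,5,7,8,9}, size = 5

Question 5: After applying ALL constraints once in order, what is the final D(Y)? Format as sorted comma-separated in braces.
Answer: {4,6,7}

Derivation:
Constraint 1 (V != Y) on D(V)={3,5,6,8} D(Y)={4,6,7,9}: no change
Constraint 2 (W != V) on D(W)={3,5,7,8,9} D(V)={3,5,6,8}: no change
Constraint 3 (Y != W) on D(Y)={4,6,7,9} D(W)={3,5,7,8,9}: no change
Constraint 4 (Y < V) on D(Y)={4,6,7,9} D(V)={3,5,6,8}: Y {4,6,7,9}->{4,6,7}; V {3,5,6,8}->{5,6,8}
So after all 4 constraints: D(Y) = {4,6,7}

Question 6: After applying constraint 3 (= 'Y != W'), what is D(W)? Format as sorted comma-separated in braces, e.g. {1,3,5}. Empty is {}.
Answer: {3,5,7,8,9}

Derivation:
Constraint 1 (V != Y) on D(V)={3,5,6,8} D(Y)={4,6,7,9}: no change
Constraint 2 (W != V) on D(W)={3,5,7,8,9} D(V)={3,5,6,8}: no change
Constraint 3 (Y != W) on D(Y)={4,6,7,9} D(W)={3,5,7,8,9}: no change
So after constraint 3: D(W) = {3,5,7,8,9}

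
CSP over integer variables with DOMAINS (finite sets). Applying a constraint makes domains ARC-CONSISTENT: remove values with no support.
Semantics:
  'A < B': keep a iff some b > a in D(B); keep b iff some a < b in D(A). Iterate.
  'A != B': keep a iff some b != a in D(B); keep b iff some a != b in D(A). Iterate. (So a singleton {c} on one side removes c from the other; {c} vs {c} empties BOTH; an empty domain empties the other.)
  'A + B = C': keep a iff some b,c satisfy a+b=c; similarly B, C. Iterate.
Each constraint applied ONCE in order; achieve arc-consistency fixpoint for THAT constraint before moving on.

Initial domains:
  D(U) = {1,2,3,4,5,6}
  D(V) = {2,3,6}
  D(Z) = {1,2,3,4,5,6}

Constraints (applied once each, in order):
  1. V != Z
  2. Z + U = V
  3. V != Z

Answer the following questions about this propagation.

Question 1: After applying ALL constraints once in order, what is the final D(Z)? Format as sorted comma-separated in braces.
Answer: {1,2,3,4,5}

Derivation:
Constraint 1 (V != Z) on D(V)={2,3,6} D(Z)={1,2,3,4,5,6}: no change
Constraint 2 (Z + U = V) on D(Z)={1,2,3,4,5,6} D(U)={1,2,3,4,5,6} D(V)={2,3,6}: Z {1,2,3,4,5,6}->{1,2,3,4,5}; U {1,2,3,4,5,6}->{1,2,3,4,5}
Constraint 3 (V != Z) on D(V)={2,3,6} D(Z)={1,2,3,4,5}: no change
So after all 3 constraints: D(Z) = {1,2,3,4,5}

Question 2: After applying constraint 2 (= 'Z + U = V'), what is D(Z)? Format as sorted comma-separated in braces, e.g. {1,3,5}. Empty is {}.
Constraint 1 (V != Z) on D(V)={2,3,6} D(Z)={1,2,3,4,5,6}: no change
Constraint 2 (Z + U = V) on D(Z)={1,2,3,4,5,6} D(U)={1,2,3,4,5,6} D(V)={2,3,6}: Z {1,2,3,4,5,6}->{1,2,3,4,5}; U {1,2,3,4,5,6}->{1,2,3,4,5}
So after constraint 2: D(Z) = {1,2,3,4,5}

Answer: {1,2,3,4,5}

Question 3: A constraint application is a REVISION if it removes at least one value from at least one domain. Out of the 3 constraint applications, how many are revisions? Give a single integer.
Answer: 1

Derivation:
Constraint 1 (V != Z) on D(V)={2,3,6} D(Z)={1,2,3,4,5,6}: no change => not a revision
Constraint 2 (Z + U = V) on D(Z)={1,2,3,4,5,6} D(U)={1,2,3,4,5,6} D(V)={2,3,6}: Z {1,2,3,4,5,6}->{1,2,3,4,5}; U {1,2,3,4,5,6}->{1,2,3,4,5} => REVISION
Constraint 3 (V != Z) on D(V)={2,3,6} D(Z)={1,2,3,4,5}: no change => not a revision
Total revisions = 1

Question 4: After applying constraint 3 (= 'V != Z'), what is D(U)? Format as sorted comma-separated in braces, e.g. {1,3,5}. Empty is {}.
Answer: {1,2,3,4,5}

Derivation:
Constraint 1 (V != Z) on D(V)={2,3,6} D(Z)={1,2,3,4,5,6}: no change
Constraint 2 (Z + U = V) on D(Z)={1,2,3,4,5,6} D(U)={1,2,3,4,5,6} D(V)={2,3,6}: Z {1,2,3,4,5,6}->{1,2,3,4,5}; U {1,2,3,4,5,6}->{1,2,3,4,5}
Constraint 3 (V != Z) on D(V)={2,3,6} D(Z)={1,2,3,4,5}: no change
So after constraint 3: D(U) = {1,2,3,4,5}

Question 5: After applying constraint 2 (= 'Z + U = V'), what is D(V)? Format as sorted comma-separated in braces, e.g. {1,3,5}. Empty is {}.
Answer: {2,3,6}

Derivation:
Constraint 1 (V != Z) on D(V)={2,3,6} D(Z)={1,2,3,4,5,6}: no change
Constraint 2 (Z + U = V) on D(Z)={1,2,3,4,5,6} D(U)={1,2,3,4,5,6} D(V)={2,3,6}: Z {1,2,3,4,5,6}->{1,2,3,4,5}; U {1,2,3,4,5,6}->{1,2,3,4,5}
So after constraint 2: D(V) = {2,3,6}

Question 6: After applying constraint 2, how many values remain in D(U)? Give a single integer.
Constraint 1 (V != Z) on D(V)={2,3,6} D(Z)={1,2,3,4,5,6}: no change
Constraint 2 (Z + U = V) on D(Z)={1,2,3,4,5,6} D(U)={1,2,3,4,5,6} D(V)={2,3,6}: Z {1,2,3,4,5,6}->{1,2,3,4,5}; U {1,2,3,4,5,6}->{1,2,3,4,5}
So after constraint 2: D(U)={1,2,3,4,5}, size = 5

Answer: 5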